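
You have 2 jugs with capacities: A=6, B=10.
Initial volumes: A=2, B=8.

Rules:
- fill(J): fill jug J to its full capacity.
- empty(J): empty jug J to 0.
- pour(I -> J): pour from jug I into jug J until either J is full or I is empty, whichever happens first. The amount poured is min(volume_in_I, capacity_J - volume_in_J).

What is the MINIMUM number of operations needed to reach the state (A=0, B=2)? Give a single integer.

BFS from (A=2, B=8). One shortest path:
  1. empty(B) -> (A=2 B=0)
  2. pour(A -> B) -> (A=0 B=2)
Reached target in 2 moves.

Answer: 2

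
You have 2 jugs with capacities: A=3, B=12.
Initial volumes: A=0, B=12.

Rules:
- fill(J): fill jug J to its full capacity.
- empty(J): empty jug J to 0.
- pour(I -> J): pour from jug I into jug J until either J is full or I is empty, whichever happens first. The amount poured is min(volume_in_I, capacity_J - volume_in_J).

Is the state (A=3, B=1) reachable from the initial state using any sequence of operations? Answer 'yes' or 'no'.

BFS explored all 10 reachable states.
Reachable set includes: (0,0), (0,3), (0,6), (0,9), (0,12), (3,0), (3,3), (3,6), (3,9), (3,12)
Target (A=3, B=1) not in reachable set → no.

Answer: no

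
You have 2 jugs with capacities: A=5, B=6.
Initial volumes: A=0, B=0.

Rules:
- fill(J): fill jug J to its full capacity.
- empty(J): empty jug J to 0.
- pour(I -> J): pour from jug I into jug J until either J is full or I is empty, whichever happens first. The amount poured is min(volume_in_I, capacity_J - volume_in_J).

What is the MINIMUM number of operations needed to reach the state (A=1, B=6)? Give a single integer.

BFS from (A=0, B=0). One shortest path:
  1. fill(B) -> (A=0 B=6)
  2. pour(B -> A) -> (A=5 B=1)
  3. empty(A) -> (A=0 B=1)
  4. pour(B -> A) -> (A=1 B=0)
  5. fill(B) -> (A=1 B=6)
Reached target in 5 moves.

Answer: 5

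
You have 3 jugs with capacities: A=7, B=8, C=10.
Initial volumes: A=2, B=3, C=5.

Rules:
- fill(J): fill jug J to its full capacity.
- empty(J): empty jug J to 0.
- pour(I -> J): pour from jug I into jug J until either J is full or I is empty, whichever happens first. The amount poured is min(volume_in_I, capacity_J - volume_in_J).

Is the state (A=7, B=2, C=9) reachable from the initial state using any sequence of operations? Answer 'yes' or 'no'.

BFS from (A=2, B=3, C=5):
  1. pour(A -> B) -> (A=0 B=5 C=5)
  2. pour(C -> B) -> (A=0 B=8 C=2)
  3. pour(B -> A) -> (A=7 B=1 C=2)
  4. pour(A -> C) -> (A=0 B=1 C=9)
  5. pour(B -> A) -> (A=1 B=0 C=9)
  6. fill(B) -> (A=1 B=8 C=9)
  7. pour(B -> A) -> (A=7 B=2 C=9)
Target reached → yes.

Answer: yes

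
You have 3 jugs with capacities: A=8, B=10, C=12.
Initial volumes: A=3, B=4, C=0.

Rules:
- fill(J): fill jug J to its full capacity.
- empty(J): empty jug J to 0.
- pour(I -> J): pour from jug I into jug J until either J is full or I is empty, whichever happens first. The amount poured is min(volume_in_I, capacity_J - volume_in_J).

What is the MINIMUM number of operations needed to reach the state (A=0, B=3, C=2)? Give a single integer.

Answer: 5

Derivation:
BFS from (A=3, B=4, C=0). One shortest path:
  1. fill(B) -> (A=3 B=10 C=0)
  2. pour(B -> C) -> (A=3 B=0 C=10)
  3. pour(A -> B) -> (A=0 B=3 C=10)
  4. pour(C -> A) -> (A=8 B=3 C=2)
  5. empty(A) -> (A=0 B=3 C=2)
Reached target in 5 moves.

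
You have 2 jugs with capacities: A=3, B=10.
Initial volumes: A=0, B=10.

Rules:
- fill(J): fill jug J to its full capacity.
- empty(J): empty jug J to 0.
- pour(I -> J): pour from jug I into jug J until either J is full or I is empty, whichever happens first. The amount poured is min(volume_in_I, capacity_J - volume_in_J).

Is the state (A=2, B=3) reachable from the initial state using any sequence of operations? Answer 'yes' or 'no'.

BFS explored all 26 reachable states.
Reachable set includes: (0,0), (0,1), (0,2), (0,3), (0,4), (0,5), (0,6), (0,7), (0,8), (0,9), (0,10), (1,0) ...
Target (A=2, B=3) not in reachable set → no.

Answer: no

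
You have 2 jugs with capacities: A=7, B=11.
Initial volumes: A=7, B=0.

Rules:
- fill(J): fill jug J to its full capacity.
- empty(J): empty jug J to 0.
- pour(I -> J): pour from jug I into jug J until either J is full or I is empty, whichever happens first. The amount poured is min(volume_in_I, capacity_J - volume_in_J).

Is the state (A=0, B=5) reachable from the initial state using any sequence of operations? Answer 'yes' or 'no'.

Answer: yes

Derivation:
BFS from (A=7, B=0):
  1. empty(A) -> (A=0 B=0)
  2. fill(B) -> (A=0 B=11)
  3. pour(B -> A) -> (A=7 B=4)
  4. empty(A) -> (A=0 B=4)
  5. pour(B -> A) -> (A=4 B=0)
  6. fill(B) -> (A=4 B=11)
  7. pour(B -> A) -> (A=7 B=8)
  8. empty(A) -> (A=0 B=8)
  9. pour(B -> A) -> (A=7 B=1)
  10. empty(A) -> (A=0 B=1)
  11. pour(B -> A) -> (A=1 B=0)
  12. fill(B) -> (A=1 B=11)
  13. pour(B -> A) -> (A=7 B=5)
  14. empty(A) -> (A=0 B=5)
Target reached → yes.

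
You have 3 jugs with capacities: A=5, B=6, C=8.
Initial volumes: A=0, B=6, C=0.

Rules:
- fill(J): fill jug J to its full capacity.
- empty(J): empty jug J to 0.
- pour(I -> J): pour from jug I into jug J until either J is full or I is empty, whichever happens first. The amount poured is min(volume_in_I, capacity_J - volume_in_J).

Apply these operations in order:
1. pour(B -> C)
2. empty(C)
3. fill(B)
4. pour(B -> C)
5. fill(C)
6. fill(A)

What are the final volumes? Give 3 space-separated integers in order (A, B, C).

Step 1: pour(B -> C) -> (A=0 B=0 C=6)
Step 2: empty(C) -> (A=0 B=0 C=0)
Step 3: fill(B) -> (A=0 B=6 C=0)
Step 4: pour(B -> C) -> (A=0 B=0 C=6)
Step 5: fill(C) -> (A=0 B=0 C=8)
Step 6: fill(A) -> (A=5 B=0 C=8)

Answer: 5 0 8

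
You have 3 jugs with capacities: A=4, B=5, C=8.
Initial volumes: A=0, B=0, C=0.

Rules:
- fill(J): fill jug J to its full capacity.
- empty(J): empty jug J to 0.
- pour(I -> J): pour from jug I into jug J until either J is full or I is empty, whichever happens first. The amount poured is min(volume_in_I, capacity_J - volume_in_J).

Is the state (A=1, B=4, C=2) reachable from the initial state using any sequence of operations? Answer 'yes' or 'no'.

BFS explored all 186 reachable states.
Reachable set includes: (0,0,0), (0,0,1), (0,0,2), (0,0,3), (0,0,4), (0,0,5), (0,0,6), (0,0,7), (0,0,8), (0,1,0), (0,1,1), (0,1,2) ...
Target (A=1, B=4, C=2) not in reachable set → no.

Answer: no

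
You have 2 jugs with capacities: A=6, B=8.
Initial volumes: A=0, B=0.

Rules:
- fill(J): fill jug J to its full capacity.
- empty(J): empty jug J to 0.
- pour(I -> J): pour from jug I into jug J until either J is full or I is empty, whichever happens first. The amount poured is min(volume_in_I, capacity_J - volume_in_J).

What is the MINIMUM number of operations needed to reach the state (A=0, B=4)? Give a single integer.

Answer: 6

Derivation:
BFS from (A=0, B=0). One shortest path:
  1. fill(A) -> (A=6 B=0)
  2. pour(A -> B) -> (A=0 B=6)
  3. fill(A) -> (A=6 B=6)
  4. pour(A -> B) -> (A=4 B=8)
  5. empty(B) -> (A=4 B=0)
  6. pour(A -> B) -> (A=0 B=4)
Reached target in 6 moves.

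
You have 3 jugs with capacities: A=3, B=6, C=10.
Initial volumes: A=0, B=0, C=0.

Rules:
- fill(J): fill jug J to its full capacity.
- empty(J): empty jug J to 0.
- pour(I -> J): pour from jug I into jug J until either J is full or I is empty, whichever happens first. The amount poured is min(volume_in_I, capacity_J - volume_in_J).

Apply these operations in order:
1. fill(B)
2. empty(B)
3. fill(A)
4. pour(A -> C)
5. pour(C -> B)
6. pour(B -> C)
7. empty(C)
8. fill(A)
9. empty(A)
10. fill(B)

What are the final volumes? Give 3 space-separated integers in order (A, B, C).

Step 1: fill(B) -> (A=0 B=6 C=0)
Step 2: empty(B) -> (A=0 B=0 C=0)
Step 3: fill(A) -> (A=3 B=0 C=0)
Step 4: pour(A -> C) -> (A=0 B=0 C=3)
Step 5: pour(C -> B) -> (A=0 B=3 C=0)
Step 6: pour(B -> C) -> (A=0 B=0 C=3)
Step 7: empty(C) -> (A=0 B=0 C=0)
Step 8: fill(A) -> (A=3 B=0 C=0)
Step 9: empty(A) -> (A=0 B=0 C=0)
Step 10: fill(B) -> (A=0 B=6 C=0)

Answer: 0 6 0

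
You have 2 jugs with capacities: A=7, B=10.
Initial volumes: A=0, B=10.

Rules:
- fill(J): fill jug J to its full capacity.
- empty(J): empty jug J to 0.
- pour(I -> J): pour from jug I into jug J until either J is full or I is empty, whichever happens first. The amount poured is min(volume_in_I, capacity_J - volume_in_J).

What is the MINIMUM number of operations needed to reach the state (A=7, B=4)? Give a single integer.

BFS from (A=0, B=10). One shortest path:
  1. fill(A) -> (A=7 B=10)
  2. empty(B) -> (A=7 B=0)
  3. pour(A -> B) -> (A=0 B=7)
  4. fill(A) -> (A=7 B=7)
  5. pour(A -> B) -> (A=4 B=10)
  6. empty(B) -> (A=4 B=0)
  7. pour(A -> B) -> (A=0 B=4)
  8. fill(A) -> (A=7 B=4)
Reached target in 8 moves.

Answer: 8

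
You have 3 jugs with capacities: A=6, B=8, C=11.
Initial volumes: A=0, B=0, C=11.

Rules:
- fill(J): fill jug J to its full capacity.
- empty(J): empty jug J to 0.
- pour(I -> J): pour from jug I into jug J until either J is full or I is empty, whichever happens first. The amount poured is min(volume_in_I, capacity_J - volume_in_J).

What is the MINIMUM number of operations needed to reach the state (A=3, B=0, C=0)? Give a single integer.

BFS from (A=0, B=0, C=11). One shortest path:
  1. pour(C -> B) -> (A=0 B=8 C=3)
  2. empty(B) -> (A=0 B=0 C=3)
  3. pour(C -> A) -> (A=3 B=0 C=0)
Reached target in 3 moves.

Answer: 3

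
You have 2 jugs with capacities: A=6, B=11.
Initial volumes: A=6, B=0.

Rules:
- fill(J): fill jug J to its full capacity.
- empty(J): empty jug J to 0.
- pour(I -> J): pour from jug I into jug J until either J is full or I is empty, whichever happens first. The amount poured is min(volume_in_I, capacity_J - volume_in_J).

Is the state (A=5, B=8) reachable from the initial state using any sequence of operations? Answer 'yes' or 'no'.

Answer: no

Derivation:
BFS explored all 34 reachable states.
Reachable set includes: (0,0), (0,1), (0,2), (0,3), (0,4), (0,5), (0,6), (0,7), (0,8), (0,9), (0,10), (0,11) ...
Target (A=5, B=8) not in reachable set → no.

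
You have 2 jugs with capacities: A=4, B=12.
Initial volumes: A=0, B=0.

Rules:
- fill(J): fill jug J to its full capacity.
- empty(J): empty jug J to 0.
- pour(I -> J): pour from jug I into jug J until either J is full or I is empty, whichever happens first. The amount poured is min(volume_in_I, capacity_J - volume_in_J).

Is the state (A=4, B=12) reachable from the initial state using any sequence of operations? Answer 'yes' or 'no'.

BFS from (A=0, B=0):
  1. fill(A) -> (A=4 B=0)
  2. fill(B) -> (A=4 B=12)
Target reached → yes.

Answer: yes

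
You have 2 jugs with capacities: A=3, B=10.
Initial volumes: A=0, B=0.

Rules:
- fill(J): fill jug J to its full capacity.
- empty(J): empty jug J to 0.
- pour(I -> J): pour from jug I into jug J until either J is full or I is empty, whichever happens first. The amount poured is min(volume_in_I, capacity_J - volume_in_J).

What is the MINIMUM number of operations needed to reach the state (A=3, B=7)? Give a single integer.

BFS from (A=0, B=0). One shortest path:
  1. fill(B) -> (A=0 B=10)
  2. pour(B -> A) -> (A=3 B=7)
Reached target in 2 moves.

Answer: 2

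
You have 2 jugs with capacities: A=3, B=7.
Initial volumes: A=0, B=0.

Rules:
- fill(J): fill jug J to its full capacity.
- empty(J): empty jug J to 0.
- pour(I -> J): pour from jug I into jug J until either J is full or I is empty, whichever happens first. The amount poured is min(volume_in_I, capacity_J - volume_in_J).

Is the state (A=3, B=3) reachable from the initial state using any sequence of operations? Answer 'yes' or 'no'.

BFS from (A=0, B=0):
  1. fill(A) -> (A=3 B=0)
  2. pour(A -> B) -> (A=0 B=3)
  3. fill(A) -> (A=3 B=3)
Target reached → yes.

Answer: yes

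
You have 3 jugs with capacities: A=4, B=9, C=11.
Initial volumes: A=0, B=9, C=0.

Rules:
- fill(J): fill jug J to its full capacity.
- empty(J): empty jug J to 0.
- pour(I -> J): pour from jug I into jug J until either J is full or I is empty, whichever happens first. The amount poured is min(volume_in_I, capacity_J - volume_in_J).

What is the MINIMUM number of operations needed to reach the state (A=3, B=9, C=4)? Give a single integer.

BFS from (A=0, B=9, C=0). One shortest path:
  1. pour(B -> A) -> (A=4 B=5 C=0)
  2. pour(B -> C) -> (A=4 B=0 C=5)
  3. fill(B) -> (A=4 B=9 C=5)
  4. pour(B -> C) -> (A=4 B=3 C=11)
  5. empty(C) -> (A=4 B=3 C=0)
  6. pour(A -> C) -> (A=0 B=3 C=4)
  7. pour(B -> A) -> (A=3 B=0 C=4)
  8. fill(B) -> (A=3 B=9 C=4)
Reached target in 8 moves.

Answer: 8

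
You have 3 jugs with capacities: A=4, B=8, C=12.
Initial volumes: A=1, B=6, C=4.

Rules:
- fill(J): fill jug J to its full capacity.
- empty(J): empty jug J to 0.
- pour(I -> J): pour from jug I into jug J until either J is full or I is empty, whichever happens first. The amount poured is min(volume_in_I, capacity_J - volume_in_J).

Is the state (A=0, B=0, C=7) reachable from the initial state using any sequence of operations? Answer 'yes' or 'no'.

Answer: yes

Derivation:
BFS from (A=1, B=6, C=4):
  1. empty(C) -> (A=1 B=6 C=0)
  2. pour(A -> B) -> (A=0 B=7 C=0)
  3. pour(B -> C) -> (A=0 B=0 C=7)
Target reached → yes.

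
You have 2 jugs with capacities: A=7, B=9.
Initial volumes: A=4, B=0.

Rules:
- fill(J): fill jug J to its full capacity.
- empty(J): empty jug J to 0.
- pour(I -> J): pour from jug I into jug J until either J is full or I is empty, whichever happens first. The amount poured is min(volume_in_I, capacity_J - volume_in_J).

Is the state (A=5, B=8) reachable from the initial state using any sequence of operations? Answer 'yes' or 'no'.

Answer: no

Derivation:
BFS explored all 32 reachable states.
Reachable set includes: (0,0), (0,1), (0,2), (0,3), (0,4), (0,5), (0,6), (0,7), (0,8), (0,9), (1,0), (1,9) ...
Target (A=5, B=8) not in reachable set → no.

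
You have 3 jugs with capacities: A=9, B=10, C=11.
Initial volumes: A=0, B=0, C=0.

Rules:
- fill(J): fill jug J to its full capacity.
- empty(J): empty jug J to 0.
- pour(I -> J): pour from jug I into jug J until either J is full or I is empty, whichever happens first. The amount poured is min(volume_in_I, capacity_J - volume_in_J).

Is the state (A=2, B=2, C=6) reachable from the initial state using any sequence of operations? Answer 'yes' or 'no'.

Answer: no

Derivation:
BFS explored all 600 reachable states.
Reachable set includes: (0,0,0), (0,0,1), (0,0,2), (0,0,3), (0,0,4), (0,0,5), (0,0,6), (0,0,7), (0,0,8), (0,0,9), (0,0,10), (0,0,11) ...
Target (A=2, B=2, C=6) not in reachable set → no.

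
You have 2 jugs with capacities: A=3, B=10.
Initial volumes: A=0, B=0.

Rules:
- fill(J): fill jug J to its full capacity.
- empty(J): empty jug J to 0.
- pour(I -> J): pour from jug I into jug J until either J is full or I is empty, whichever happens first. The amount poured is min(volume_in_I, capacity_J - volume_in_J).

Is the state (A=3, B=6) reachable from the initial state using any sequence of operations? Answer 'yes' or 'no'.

Answer: yes

Derivation:
BFS from (A=0, B=0):
  1. fill(A) -> (A=3 B=0)
  2. pour(A -> B) -> (A=0 B=3)
  3. fill(A) -> (A=3 B=3)
  4. pour(A -> B) -> (A=0 B=6)
  5. fill(A) -> (A=3 B=6)
Target reached → yes.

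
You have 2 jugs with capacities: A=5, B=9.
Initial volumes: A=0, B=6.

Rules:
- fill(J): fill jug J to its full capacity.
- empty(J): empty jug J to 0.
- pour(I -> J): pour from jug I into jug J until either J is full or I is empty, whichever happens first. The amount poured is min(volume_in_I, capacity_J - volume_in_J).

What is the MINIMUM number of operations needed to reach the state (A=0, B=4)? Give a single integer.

Answer: 3

Derivation:
BFS from (A=0, B=6). One shortest path:
  1. fill(B) -> (A=0 B=9)
  2. pour(B -> A) -> (A=5 B=4)
  3. empty(A) -> (A=0 B=4)
Reached target in 3 moves.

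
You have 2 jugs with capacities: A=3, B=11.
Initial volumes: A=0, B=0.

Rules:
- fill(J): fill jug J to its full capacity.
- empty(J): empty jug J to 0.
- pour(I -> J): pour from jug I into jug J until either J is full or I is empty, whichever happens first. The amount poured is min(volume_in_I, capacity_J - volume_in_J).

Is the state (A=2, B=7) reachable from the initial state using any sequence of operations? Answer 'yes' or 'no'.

Answer: no

Derivation:
BFS explored all 28 reachable states.
Reachable set includes: (0,0), (0,1), (0,2), (0,3), (0,4), (0,5), (0,6), (0,7), (0,8), (0,9), (0,10), (0,11) ...
Target (A=2, B=7) not in reachable set → no.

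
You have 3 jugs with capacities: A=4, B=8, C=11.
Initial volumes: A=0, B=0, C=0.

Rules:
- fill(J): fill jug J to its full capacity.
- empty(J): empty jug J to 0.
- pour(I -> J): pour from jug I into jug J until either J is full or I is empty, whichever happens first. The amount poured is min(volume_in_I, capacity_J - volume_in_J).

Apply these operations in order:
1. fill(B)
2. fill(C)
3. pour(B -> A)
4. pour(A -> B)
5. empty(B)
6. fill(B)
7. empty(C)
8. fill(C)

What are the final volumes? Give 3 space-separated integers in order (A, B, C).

Answer: 0 8 11

Derivation:
Step 1: fill(B) -> (A=0 B=8 C=0)
Step 2: fill(C) -> (A=0 B=8 C=11)
Step 3: pour(B -> A) -> (A=4 B=4 C=11)
Step 4: pour(A -> B) -> (A=0 B=8 C=11)
Step 5: empty(B) -> (A=0 B=0 C=11)
Step 6: fill(B) -> (A=0 B=8 C=11)
Step 7: empty(C) -> (A=0 B=8 C=0)
Step 8: fill(C) -> (A=0 B=8 C=11)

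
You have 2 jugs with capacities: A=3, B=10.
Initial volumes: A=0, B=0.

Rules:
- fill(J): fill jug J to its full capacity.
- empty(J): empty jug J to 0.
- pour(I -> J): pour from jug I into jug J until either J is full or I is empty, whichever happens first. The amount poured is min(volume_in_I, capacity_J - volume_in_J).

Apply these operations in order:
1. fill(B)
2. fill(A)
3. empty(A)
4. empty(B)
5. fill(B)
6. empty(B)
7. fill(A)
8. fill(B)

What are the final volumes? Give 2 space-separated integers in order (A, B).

Answer: 3 10

Derivation:
Step 1: fill(B) -> (A=0 B=10)
Step 2: fill(A) -> (A=3 B=10)
Step 3: empty(A) -> (A=0 B=10)
Step 4: empty(B) -> (A=0 B=0)
Step 5: fill(B) -> (A=0 B=10)
Step 6: empty(B) -> (A=0 B=0)
Step 7: fill(A) -> (A=3 B=0)
Step 8: fill(B) -> (A=3 B=10)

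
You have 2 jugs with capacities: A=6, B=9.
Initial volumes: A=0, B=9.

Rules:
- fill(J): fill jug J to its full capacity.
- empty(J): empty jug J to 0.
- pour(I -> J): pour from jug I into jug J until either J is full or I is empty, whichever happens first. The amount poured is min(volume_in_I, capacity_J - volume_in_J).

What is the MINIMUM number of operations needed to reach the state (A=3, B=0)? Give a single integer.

BFS from (A=0, B=9). One shortest path:
  1. pour(B -> A) -> (A=6 B=3)
  2. empty(A) -> (A=0 B=3)
  3. pour(B -> A) -> (A=3 B=0)
Reached target in 3 moves.

Answer: 3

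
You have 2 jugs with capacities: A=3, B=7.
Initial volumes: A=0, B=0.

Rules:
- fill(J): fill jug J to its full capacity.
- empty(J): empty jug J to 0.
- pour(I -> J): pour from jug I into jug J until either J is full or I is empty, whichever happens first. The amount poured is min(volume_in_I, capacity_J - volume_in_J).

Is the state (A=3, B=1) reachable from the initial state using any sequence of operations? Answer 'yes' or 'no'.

Answer: yes

Derivation:
BFS from (A=0, B=0):
  1. fill(B) -> (A=0 B=7)
  2. pour(B -> A) -> (A=3 B=4)
  3. empty(A) -> (A=0 B=4)
  4. pour(B -> A) -> (A=3 B=1)
Target reached → yes.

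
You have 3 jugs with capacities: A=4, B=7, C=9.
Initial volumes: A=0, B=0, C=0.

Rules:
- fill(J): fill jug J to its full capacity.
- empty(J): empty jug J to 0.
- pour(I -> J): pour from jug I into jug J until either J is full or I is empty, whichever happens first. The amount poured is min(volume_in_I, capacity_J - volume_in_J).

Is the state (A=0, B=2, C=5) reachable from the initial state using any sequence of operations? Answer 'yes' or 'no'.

Answer: yes

Derivation:
BFS from (A=0, B=0, C=0):
  1. fill(A) -> (A=4 B=0 C=0)
  2. fill(B) -> (A=4 B=7 C=0)
  3. pour(A -> C) -> (A=0 B=7 C=4)
  4. pour(B -> C) -> (A=0 B=2 C=9)
  5. pour(C -> A) -> (A=4 B=2 C=5)
  6. empty(A) -> (A=0 B=2 C=5)
Target reached → yes.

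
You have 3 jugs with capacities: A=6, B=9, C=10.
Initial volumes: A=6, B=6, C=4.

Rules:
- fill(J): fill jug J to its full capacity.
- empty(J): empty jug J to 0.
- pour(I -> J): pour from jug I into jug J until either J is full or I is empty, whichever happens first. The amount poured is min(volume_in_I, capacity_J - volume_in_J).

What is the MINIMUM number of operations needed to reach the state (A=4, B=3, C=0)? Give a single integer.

BFS from (A=6, B=6, C=4). One shortest path:
  1. pour(A -> B) -> (A=3 B=9 C=4)
  2. empty(B) -> (A=3 B=0 C=4)
  3. pour(A -> B) -> (A=0 B=3 C=4)
  4. pour(C -> A) -> (A=4 B=3 C=0)
Reached target in 4 moves.

Answer: 4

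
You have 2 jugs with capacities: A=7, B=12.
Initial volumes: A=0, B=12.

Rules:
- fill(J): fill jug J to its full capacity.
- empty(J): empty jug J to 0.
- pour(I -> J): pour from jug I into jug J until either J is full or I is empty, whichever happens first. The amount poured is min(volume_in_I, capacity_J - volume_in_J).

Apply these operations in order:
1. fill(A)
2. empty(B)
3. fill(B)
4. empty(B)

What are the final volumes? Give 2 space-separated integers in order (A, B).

Answer: 7 0

Derivation:
Step 1: fill(A) -> (A=7 B=12)
Step 2: empty(B) -> (A=7 B=0)
Step 3: fill(B) -> (A=7 B=12)
Step 4: empty(B) -> (A=7 B=0)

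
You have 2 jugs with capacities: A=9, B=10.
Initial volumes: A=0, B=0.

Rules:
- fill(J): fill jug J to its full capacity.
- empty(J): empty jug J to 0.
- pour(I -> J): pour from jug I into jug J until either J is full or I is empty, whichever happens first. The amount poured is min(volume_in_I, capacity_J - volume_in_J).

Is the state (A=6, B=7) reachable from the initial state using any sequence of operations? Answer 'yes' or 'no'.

Answer: no

Derivation:
BFS explored all 38 reachable states.
Reachable set includes: (0,0), (0,1), (0,2), (0,3), (0,4), (0,5), (0,6), (0,7), (0,8), (0,9), (0,10), (1,0) ...
Target (A=6, B=7) not in reachable set → no.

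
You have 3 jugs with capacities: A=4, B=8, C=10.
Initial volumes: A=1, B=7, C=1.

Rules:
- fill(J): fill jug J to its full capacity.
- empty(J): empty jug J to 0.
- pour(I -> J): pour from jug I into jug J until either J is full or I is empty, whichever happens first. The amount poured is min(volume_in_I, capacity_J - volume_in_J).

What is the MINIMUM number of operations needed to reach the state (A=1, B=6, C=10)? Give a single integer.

BFS from (A=1, B=7, C=1). One shortest path:
  1. pour(B -> C) -> (A=1 B=0 C=8)
  2. fill(B) -> (A=1 B=8 C=8)
  3. pour(B -> C) -> (A=1 B=6 C=10)
Reached target in 3 moves.

Answer: 3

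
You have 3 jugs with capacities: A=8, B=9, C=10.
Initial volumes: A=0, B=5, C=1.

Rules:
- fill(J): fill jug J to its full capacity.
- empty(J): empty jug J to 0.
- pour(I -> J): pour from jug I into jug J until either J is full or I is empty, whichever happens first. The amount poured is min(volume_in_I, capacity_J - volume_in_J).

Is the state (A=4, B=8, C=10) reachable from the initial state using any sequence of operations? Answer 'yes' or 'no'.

Answer: yes

Derivation:
BFS from (A=0, B=5, C=1):
  1. fill(A) -> (A=8 B=5 C=1)
  2. pour(A -> C) -> (A=0 B=5 C=9)
  3. fill(A) -> (A=8 B=5 C=9)
  4. pour(A -> B) -> (A=4 B=9 C=9)
  5. pour(B -> C) -> (A=4 B=8 C=10)
Target reached → yes.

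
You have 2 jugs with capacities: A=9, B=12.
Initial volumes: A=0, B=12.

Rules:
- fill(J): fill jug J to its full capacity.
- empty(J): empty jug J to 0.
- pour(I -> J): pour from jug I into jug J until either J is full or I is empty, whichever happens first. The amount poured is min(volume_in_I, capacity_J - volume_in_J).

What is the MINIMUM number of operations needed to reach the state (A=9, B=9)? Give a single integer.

Answer: 4

Derivation:
BFS from (A=0, B=12). One shortest path:
  1. fill(A) -> (A=9 B=12)
  2. empty(B) -> (A=9 B=0)
  3. pour(A -> B) -> (A=0 B=9)
  4. fill(A) -> (A=9 B=9)
Reached target in 4 moves.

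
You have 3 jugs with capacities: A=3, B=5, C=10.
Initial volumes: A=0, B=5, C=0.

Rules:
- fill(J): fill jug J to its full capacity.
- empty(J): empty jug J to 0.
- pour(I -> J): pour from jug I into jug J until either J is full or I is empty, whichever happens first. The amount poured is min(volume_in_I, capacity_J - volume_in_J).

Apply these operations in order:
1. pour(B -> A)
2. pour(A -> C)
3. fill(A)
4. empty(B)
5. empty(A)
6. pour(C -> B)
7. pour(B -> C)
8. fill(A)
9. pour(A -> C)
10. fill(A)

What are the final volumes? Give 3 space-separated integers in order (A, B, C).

Step 1: pour(B -> A) -> (A=3 B=2 C=0)
Step 2: pour(A -> C) -> (A=0 B=2 C=3)
Step 3: fill(A) -> (A=3 B=2 C=3)
Step 4: empty(B) -> (A=3 B=0 C=3)
Step 5: empty(A) -> (A=0 B=0 C=3)
Step 6: pour(C -> B) -> (A=0 B=3 C=0)
Step 7: pour(B -> C) -> (A=0 B=0 C=3)
Step 8: fill(A) -> (A=3 B=0 C=3)
Step 9: pour(A -> C) -> (A=0 B=0 C=6)
Step 10: fill(A) -> (A=3 B=0 C=6)

Answer: 3 0 6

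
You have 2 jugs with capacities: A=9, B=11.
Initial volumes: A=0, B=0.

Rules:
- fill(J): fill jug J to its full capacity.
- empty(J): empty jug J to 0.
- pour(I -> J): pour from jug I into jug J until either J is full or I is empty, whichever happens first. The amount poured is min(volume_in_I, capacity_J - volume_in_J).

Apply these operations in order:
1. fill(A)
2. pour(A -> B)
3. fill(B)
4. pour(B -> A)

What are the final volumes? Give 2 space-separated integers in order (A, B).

Step 1: fill(A) -> (A=9 B=0)
Step 2: pour(A -> B) -> (A=0 B=9)
Step 3: fill(B) -> (A=0 B=11)
Step 4: pour(B -> A) -> (A=9 B=2)

Answer: 9 2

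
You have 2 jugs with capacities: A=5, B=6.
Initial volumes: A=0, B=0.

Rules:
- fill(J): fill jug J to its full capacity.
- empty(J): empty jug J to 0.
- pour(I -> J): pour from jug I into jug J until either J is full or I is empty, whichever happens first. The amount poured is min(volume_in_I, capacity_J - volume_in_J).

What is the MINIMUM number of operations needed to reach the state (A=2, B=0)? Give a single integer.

BFS from (A=0, B=0). One shortest path:
  1. fill(B) -> (A=0 B=6)
  2. pour(B -> A) -> (A=5 B=1)
  3. empty(A) -> (A=0 B=1)
  4. pour(B -> A) -> (A=1 B=0)
  5. fill(B) -> (A=1 B=6)
  6. pour(B -> A) -> (A=5 B=2)
  7. empty(A) -> (A=0 B=2)
  8. pour(B -> A) -> (A=2 B=0)
Reached target in 8 moves.

Answer: 8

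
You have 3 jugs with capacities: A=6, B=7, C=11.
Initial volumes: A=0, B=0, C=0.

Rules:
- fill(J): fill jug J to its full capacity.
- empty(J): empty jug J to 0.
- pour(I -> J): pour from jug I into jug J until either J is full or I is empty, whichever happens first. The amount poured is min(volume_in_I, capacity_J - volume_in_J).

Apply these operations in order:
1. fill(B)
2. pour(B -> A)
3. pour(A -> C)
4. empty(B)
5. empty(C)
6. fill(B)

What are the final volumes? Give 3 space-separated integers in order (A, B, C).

Step 1: fill(B) -> (A=0 B=7 C=0)
Step 2: pour(B -> A) -> (A=6 B=1 C=0)
Step 3: pour(A -> C) -> (A=0 B=1 C=6)
Step 4: empty(B) -> (A=0 B=0 C=6)
Step 5: empty(C) -> (A=0 B=0 C=0)
Step 6: fill(B) -> (A=0 B=7 C=0)

Answer: 0 7 0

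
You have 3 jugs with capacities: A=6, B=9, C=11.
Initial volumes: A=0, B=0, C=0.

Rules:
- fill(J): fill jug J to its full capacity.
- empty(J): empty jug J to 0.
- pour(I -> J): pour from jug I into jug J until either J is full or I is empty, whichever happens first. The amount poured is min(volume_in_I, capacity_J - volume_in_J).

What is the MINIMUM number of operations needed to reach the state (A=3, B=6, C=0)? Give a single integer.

BFS from (A=0, B=0, C=0). One shortest path:
  1. fill(B) -> (A=0 B=9 C=0)
  2. pour(B -> A) -> (A=6 B=3 C=0)
  3. pour(A -> C) -> (A=0 B=3 C=6)
  4. pour(B -> A) -> (A=3 B=0 C=6)
  5. pour(C -> B) -> (A=3 B=6 C=0)
Reached target in 5 moves.

Answer: 5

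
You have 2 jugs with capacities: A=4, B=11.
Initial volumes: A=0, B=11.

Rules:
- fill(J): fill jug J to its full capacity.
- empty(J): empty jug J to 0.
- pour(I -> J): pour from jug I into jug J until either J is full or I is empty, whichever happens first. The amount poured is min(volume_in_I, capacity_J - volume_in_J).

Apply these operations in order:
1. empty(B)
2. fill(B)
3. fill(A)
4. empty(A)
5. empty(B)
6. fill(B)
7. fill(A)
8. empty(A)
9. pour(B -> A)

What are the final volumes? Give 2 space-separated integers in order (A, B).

Answer: 4 7

Derivation:
Step 1: empty(B) -> (A=0 B=0)
Step 2: fill(B) -> (A=0 B=11)
Step 3: fill(A) -> (A=4 B=11)
Step 4: empty(A) -> (A=0 B=11)
Step 5: empty(B) -> (A=0 B=0)
Step 6: fill(B) -> (A=0 B=11)
Step 7: fill(A) -> (A=4 B=11)
Step 8: empty(A) -> (A=0 B=11)
Step 9: pour(B -> A) -> (A=4 B=7)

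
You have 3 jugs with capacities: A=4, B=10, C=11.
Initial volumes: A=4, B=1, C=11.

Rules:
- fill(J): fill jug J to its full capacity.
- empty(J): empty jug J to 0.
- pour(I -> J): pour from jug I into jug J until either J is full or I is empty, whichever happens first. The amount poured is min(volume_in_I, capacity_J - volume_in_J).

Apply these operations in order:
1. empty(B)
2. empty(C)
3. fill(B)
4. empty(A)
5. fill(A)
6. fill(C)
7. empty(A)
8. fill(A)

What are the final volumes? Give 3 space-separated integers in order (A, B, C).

Step 1: empty(B) -> (A=4 B=0 C=11)
Step 2: empty(C) -> (A=4 B=0 C=0)
Step 3: fill(B) -> (A=4 B=10 C=0)
Step 4: empty(A) -> (A=0 B=10 C=0)
Step 5: fill(A) -> (A=4 B=10 C=0)
Step 6: fill(C) -> (A=4 B=10 C=11)
Step 7: empty(A) -> (A=0 B=10 C=11)
Step 8: fill(A) -> (A=4 B=10 C=11)

Answer: 4 10 11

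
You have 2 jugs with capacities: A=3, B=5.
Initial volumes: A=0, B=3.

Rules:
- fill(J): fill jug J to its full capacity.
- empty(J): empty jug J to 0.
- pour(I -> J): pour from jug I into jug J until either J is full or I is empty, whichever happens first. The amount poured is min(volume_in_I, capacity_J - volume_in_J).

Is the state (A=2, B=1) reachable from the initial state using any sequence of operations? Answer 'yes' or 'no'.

BFS explored all 16 reachable states.
Reachable set includes: (0,0), (0,1), (0,2), (0,3), (0,4), (0,5), (1,0), (1,5), (2,0), (2,5), (3,0), (3,1) ...
Target (A=2, B=1) not in reachable set → no.

Answer: no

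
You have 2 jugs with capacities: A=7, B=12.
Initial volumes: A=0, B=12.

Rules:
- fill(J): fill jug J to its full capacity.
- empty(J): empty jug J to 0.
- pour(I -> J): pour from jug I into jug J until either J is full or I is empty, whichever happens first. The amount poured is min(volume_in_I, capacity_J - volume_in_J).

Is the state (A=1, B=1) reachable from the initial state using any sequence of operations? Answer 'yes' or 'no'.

Answer: no

Derivation:
BFS explored all 38 reachable states.
Reachable set includes: (0,0), (0,1), (0,2), (0,3), (0,4), (0,5), (0,6), (0,7), (0,8), (0,9), (0,10), (0,11) ...
Target (A=1, B=1) not in reachable set → no.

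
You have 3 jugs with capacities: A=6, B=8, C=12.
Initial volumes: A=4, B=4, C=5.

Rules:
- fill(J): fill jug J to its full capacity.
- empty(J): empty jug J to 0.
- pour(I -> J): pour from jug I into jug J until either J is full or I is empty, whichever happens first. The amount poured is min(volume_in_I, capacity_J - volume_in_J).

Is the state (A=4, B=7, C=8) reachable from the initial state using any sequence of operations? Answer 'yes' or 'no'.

BFS explored all 327 reachable states.
Reachable set includes: (0,0,0), (0,0,1), (0,0,2), (0,0,3), (0,0,4), (0,0,5), (0,0,6), (0,0,7), (0,0,8), (0,0,9), (0,0,10), (0,0,11) ...
Target (A=4, B=7, C=8) not in reachable set → no.

Answer: no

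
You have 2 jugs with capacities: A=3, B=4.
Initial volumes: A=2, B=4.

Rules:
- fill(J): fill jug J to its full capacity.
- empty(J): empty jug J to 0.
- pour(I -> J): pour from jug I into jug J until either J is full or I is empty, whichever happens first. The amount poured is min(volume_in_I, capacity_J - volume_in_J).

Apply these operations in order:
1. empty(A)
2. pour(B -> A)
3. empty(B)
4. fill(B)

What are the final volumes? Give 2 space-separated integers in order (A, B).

Answer: 3 4

Derivation:
Step 1: empty(A) -> (A=0 B=4)
Step 2: pour(B -> A) -> (A=3 B=1)
Step 3: empty(B) -> (A=3 B=0)
Step 4: fill(B) -> (A=3 B=4)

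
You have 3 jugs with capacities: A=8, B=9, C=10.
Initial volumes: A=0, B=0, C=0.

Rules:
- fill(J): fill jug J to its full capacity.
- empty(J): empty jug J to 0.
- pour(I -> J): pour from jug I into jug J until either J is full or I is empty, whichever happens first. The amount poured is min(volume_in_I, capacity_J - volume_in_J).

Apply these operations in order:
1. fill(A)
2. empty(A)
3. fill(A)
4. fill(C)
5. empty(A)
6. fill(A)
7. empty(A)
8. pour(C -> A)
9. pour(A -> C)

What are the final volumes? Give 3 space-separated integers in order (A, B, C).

Step 1: fill(A) -> (A=8 B=0 C=0)
Step 2: empty(A) -> (A=0 B=0 C=0)
Step 3: fill(A) -> (A=8 B=0 C=0)
Step 4: fill(C) -> (A=8 B=0 C=10)
Step 5: empty(A) -> (A=0 B=0 C=10)
Step 6: fill(A) -> (A=8 B=0 C=10)
Step 7: empty(A) -> (A=0 B=0 C=10)
Step 8: pour(C -> A) -> (A=8 B=0 C=2)
Step 9: pour(A -> C) -> (A=0 B=0 C=10)

Answer: 0 0 10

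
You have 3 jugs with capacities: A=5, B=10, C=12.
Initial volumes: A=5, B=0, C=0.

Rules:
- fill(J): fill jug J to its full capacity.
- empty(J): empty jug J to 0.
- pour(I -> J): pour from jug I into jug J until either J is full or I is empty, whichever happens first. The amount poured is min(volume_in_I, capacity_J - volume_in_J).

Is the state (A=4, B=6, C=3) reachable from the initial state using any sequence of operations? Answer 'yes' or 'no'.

BFS explored all 462 reachable states.
Reachable set includes: (0,0,0), (0,0,1), (0,0,2), (0,0,3), (0,0,4), (0,0,5), (0,0,6), (0,0,7), (0,0,8), (0,0,9), (0,0,10), (0,0,11) ...
Target (A=4, B=6, C=3) not in reachable set → no.

Answer: no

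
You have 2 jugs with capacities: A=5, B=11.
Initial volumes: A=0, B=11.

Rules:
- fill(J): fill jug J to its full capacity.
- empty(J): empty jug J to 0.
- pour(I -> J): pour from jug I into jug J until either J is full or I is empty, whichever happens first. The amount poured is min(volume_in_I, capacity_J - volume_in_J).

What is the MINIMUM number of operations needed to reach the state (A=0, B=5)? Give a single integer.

BFS from (A=0, B=11). One shortest path:
  1. fill(A) -> (A=5 B=11)
  2. empty(B) -> (A=5 B=0)
  3. pour(A -> B) -> (A=0 B=5)
Reached target in 3 moves.

Answer: 3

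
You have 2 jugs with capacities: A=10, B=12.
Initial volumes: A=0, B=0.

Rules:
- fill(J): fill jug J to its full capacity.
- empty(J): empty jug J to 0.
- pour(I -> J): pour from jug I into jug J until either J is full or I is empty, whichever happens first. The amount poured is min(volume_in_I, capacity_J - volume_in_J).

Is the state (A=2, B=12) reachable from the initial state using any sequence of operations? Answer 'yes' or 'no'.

Answer: yes

Derivation:
BFS from (A=0, B=0):
  1. fill(B) -> (A=0 B=12)
  2. pour(B -> A) -> (A=10 B=2)
  3. empty(A) -> (A=0 B=2)
  4. pour(B -> A) -> (A=2 B=0)
  5. fill(B) -> (A=2 B=12)
Target reached → yes.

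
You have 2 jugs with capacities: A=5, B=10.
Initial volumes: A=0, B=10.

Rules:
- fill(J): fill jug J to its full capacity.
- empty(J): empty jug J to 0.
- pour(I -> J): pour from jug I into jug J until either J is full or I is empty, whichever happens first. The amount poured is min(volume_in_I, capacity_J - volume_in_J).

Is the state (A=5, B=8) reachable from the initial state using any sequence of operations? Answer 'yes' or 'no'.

Answer: no

Derivation:
BFS explored all 6 reachable states.
Reachable set includes: (0,0), (0,5), (0,10), (5,0), (5,5), (5,10)
Target (A=5, B=8) not in reachable set → no.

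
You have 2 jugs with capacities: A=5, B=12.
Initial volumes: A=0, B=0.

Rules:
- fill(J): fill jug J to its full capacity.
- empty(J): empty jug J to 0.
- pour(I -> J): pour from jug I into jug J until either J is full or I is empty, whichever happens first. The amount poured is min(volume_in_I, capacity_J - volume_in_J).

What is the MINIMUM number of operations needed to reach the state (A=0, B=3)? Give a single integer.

Answer: 8

Derivation:
BFS from (A=0, B=0). One shortest path:
  1. fill(A) -> (A=5 B=0)
  2. pour(A -> B) -> (A=0 B=5)
  3. fill(A) -> (A=5 B=5)
  4. pour(A -> B) -> (A=0 B=10)
  5. fill(A) -> (A=5 B=10)
  6. pour(A -> B) -> (A=3 B=12)
  7. empty(B) -> (A=3 B=0)
  8. pour(A -> B) -> (A=0 B=3)
Reached target in 8 moves.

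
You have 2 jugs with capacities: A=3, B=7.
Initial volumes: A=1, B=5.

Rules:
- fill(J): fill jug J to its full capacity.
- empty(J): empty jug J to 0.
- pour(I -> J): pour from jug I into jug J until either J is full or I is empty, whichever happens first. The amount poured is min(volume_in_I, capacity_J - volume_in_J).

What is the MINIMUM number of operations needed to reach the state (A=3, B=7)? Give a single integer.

Answer: 2

Derivation:
BFS from (A=1, B=5). One shortest path:
  1. fill(A) -> (A=3 B=5)
  2. fill(B) -> (A=3 B=7)
Reached target in 2 moves.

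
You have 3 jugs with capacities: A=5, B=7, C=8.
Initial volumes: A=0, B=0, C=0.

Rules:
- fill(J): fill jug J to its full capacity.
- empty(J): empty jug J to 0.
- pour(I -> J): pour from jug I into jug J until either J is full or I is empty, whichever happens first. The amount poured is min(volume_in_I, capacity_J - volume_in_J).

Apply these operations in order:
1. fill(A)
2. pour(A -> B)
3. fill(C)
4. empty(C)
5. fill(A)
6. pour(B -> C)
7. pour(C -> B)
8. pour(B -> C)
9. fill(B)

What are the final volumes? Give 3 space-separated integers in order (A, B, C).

Step 1: fill(A) -> (A=5 B=0 C=0)
Step 2: pour(A -> B) -> (A=0 B=5 C=0)
Step 3: fill(C) -> (A=0 B=5 C=8)
Step 4: empty(C) -> (A=0 B=5 C=0)
Step 5: fill(A) -> (A=5 B=5 C=0)
Step 6: pour(B -> C) -> (A=5 B=0 C=5)
Step 7: pour(C -> B) -> (A=5 B=5 C=0)
Step 8: pour(B -> C) -> (A=5 B=0 C=5)
Step 9: fill(B) -> (A=5 B=7 C=5)

Answer: 5 7 5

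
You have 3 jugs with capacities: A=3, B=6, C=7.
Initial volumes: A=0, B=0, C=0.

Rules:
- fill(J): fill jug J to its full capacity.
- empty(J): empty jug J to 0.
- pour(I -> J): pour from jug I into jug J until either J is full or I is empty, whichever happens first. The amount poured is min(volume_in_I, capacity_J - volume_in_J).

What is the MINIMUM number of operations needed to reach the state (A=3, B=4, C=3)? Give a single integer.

Answer: 5

Derivation:
BFS from (A=0, B=0, C=0). One shortest path:
  1. fill(C) -> (A=0 B=0 C=7)
  2. pour(C -> A) -> (A=3 B=0 C=4)
  3. pour(C -> B) -> (A=3 B=4 C=0)
  4. pour(A -> C) -> (A=0 B=4 C=3)
  5. fill(A) -> (A=3 B=4 C=3)
Reached target in 5 moves.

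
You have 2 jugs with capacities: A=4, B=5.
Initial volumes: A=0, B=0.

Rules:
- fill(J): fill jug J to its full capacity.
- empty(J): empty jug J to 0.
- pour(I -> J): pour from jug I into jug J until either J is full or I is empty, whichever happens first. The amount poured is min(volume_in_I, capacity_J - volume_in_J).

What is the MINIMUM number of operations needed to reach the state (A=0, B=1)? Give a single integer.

BFS from (A=0, B=0). One shortest path:
  1. fill(B) -> (A=0 B=5)
  2. pour(B -> A) -> (A=4 B=1)
  3. empty(A) -> (A=0 B=1)
Reached target in 3 moves.

Answer: 3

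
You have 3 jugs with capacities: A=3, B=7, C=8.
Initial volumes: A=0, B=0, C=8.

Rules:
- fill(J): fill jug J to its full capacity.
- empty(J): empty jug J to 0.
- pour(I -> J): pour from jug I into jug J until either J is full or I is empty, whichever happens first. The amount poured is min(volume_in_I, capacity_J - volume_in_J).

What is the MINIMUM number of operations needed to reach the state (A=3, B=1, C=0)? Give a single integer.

Answer: 4

Derivation:
BFS from (A=0, B=0, C=8). One shortest path:
  1. fill(A) -> (A=3 B=0 C=8)
  2. pour(C -> B) -> (A=3 B=7 C=1)
  3. empty(B) -> (A=3 B=0 C=1)
  4. pour(C -> B) -> (A=3 B=1 C=0)
Reached target in 4 moves.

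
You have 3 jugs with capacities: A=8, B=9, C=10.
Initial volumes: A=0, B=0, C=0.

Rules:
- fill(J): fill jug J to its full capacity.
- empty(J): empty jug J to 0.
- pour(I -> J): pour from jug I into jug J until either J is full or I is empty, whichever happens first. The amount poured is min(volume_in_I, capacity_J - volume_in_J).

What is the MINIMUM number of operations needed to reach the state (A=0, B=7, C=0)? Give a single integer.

Answer: 5

Derivation:
BFS from (A=0, B=0, C=0). One shortest path:
  1. fill(A) -> (A=8 B=0 C=0)
  2. fill(B) -> (A=8 B=9 C=0)
  3. pour(A -> C) -> (A=0 B=9 C=8)
  4. pour(B -> C) -> (A=0 B=7 C=10)
  5. empty(C) -> (A=0 B=7 C=0)
Reached target in 5 moves.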